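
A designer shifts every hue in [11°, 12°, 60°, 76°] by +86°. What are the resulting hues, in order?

11 + 86 = 97°
12 + 86 = 98°
60 + 86 = 146°
76 + 86 = 162°

97°, 98°, 146°, 162°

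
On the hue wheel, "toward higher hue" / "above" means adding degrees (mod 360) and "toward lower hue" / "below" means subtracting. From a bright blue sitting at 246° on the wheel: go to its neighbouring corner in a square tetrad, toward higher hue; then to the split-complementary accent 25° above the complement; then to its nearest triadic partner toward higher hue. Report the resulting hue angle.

301°

246 + 90 = 336°   (square ↑)
336 + 205 = 541 → 541 − 360 = 181°   (split-comp 25° ↑)
181 + 120 = 301°   (triadic ↑)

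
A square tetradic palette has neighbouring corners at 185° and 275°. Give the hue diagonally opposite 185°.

5°

A square tetradic scheme places four hues 90° apart; opposite corners are 180° apart.
185 + 180 = 365 → 365 − 360 = 5°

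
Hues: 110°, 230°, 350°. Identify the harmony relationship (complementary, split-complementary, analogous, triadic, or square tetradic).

Sort the hues: 110°, 230°, 350°.
Successive gaps around the wheel: 120°, 120°, 120°.
Three hues equally spaced 120° apart form a triad.

triadic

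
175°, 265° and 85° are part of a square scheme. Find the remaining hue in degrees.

355°

A square tetradic scheme places four hues every 90°.
The full set through 85° is {85°, 175°, 265°, 355°}.
Given {85°, 175°, 265°}, the missing hue is 355°.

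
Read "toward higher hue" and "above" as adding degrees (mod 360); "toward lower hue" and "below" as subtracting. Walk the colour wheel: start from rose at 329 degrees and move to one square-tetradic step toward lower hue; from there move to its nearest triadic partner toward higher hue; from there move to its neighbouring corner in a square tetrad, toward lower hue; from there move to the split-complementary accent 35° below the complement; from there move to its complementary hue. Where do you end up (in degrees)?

−90° (square ↓): 329 − 90 = 239°
+120° (triadic ↑): 239 + 120 = 359°
−90° (square ↓): 359 − 90 = 269°
+145° (split-comp 35° ↓): 269 + 145 = 414 → 414 − 360 = 54°
+180° (complement): 54 + 180 = 234°

234°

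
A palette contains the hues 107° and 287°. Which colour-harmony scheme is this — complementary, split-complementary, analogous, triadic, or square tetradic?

Sort the hues: 107°, 287°.
Successive gaps around the wheel: 180°, 180°.
Two hues 180° apart are complementary.

complementary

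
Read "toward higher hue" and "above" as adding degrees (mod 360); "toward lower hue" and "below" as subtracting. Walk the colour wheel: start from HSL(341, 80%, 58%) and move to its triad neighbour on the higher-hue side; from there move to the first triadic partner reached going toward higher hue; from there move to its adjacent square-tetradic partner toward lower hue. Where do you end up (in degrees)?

131°

341 + 120 = 461 → 461 − 360 = 101°   (triadic ↑)
101 + 120 = 221°   (triadic ↑)
221 − 90 = 131°   (square ↓)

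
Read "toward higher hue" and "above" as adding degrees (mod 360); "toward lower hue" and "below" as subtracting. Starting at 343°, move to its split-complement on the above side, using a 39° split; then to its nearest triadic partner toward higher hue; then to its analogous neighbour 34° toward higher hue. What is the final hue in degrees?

356°

+219° (split-comp 39° ↑): 343 + 219 = 562 → 562 − 360 = 202°
+120° (triadic ↑): 202 + 120 = 322°
+34° (analog 34° ↑): 322 + 34 = 356°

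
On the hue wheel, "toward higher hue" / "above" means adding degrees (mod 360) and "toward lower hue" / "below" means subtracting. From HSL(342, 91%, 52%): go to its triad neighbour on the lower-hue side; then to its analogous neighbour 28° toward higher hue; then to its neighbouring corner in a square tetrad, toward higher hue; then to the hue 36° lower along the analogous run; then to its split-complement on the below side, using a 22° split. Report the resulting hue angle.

102°

triadic ↓ −120°: 342 − 120 = 222°
analog 28° ↑ +28°: 222 + 28 = 250°
square ↑ +90°: 250 + 90 = 340°
analog 36° ↓ −36°: 340 − 36 = 304°
split-comp 22° ↓ +158°: 304 + 158 = 462 → 462 − 360 = 102°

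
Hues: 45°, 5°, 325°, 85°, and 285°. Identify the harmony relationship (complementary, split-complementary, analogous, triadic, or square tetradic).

analogous

Sort the hues: 5°, 45°, 85°, 285°, 325°.
Successive gaps around the wheel: 40°, 40°, 200°, 40°, 40°.
A run of hues at equal small steps (40°) with one large closing gap is an analogous group.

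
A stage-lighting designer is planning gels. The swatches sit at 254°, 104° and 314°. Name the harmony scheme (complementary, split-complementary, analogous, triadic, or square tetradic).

Sort the hues: 104°, 254°, 314°.
Successive gaps around the wheel: 150°, 60°, 150°.
Two 150° gaps and one 60° gap — a base hue opposite a pair of accents 30° either side of its complement — is the split-complementary pattern.

split-complementary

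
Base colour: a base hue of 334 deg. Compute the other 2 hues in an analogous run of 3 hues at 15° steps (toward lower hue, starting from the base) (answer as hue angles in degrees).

319° and 304°

Analogous hues sit every 15° along the wheel.
334 − 15 = 319°
334 − 30 = 304°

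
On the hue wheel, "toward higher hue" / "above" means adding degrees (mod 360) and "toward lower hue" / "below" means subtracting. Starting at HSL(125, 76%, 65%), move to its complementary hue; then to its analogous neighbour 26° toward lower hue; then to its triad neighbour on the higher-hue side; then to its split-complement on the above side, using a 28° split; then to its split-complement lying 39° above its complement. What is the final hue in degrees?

106°

125 + 180 = 305°   (complement)
305 − 26 = 279°   (analog 26° ↓)
279 + 120 = 399 → 399 − 360 = 39°   (triadic ↑)
39 + 208 = 247°   (split-comp 28° ↑)
247 + 219 = 466 → 466 − 360 = 106°   (split-comp 39° ↑)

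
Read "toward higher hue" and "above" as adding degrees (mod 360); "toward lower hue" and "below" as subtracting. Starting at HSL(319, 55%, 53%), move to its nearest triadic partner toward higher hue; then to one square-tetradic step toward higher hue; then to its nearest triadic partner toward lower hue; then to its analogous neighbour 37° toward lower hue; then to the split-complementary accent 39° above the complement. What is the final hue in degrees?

231°

triadic ↑ +120°: 319 + 120 = 439 → 439 − 360 = 79°
square ↑ +90°: 79 + 90 = 169°
triadic ↓ −120°: 169 − 120 = 49°
analog 37° ↓ −37°: 49 − 37 = 12°
split-comp 39° ↑ +219°: 12 + 219 = 231°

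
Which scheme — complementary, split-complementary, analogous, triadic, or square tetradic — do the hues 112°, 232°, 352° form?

triadic

Sort the hues: 112°, 232°, 352°.
Successive gaps around the wheel: 120°, 120°, 120°.
Three hues equally spaced 120° apart form a triad.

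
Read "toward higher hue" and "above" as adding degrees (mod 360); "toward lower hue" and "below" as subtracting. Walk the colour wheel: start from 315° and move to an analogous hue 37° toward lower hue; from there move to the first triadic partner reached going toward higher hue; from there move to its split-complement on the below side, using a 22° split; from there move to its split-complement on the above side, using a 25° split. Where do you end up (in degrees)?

315 − 37 = 278°   (analog 37° ↓)
278 + 120 = 398 → 398 − 360 = 38°   (triadic ↑)
38 + 158 = 196°   (split-comp 22° ↓)
196 + 205 = 401 → 401 − 360 = 41°   (split-comp 25° ↑)

41°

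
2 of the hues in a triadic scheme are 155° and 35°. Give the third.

A triad places three hues 120° apart.
The full set through 35° is {35°, 155°, 275°}.
Given {35°, 155°}, the missing hue is 275°.

275°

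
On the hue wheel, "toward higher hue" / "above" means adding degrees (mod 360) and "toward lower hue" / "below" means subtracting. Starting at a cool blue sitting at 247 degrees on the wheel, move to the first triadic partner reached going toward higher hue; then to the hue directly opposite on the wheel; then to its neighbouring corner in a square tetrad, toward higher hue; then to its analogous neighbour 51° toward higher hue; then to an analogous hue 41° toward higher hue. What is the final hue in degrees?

9°

+120° (triadic ↑): 247 + 120 = 367 → 367 − 360 = 7°
+180° (complement): 7 + 180 = 187°
+90° (square ↑): 187 + 90 = 277°
+51° (analog 51° ↑): 277 + 51 = 328°
+41° (analog 41° ↑): 328 + 41 = 369 → 369 − 360 = 9°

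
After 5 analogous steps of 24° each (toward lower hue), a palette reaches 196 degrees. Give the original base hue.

5 steps of 24° (toward lower hue) give a net shift of −120°.
Start = end − shift: 196 + 120 = 316°

316°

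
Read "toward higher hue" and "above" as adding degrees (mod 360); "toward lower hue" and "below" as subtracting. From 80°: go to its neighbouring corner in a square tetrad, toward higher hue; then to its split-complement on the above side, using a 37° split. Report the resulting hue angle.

square ↑ +90°: 80 + 90 = 170°
split-comp 37° ↑ +217°: 170 + 217 = 387 → 387 − 360 = 27°

27°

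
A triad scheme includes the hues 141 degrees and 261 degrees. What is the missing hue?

A triad places three hues 120° apart.
The full set through 141° is {21°, 141°, 261°}.
Given {141°, 261°}, the missing hue is 21°.

21°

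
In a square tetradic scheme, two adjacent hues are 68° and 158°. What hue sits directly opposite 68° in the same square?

A square tetradic scheme places four hues 90° apart; opposite corners are 180° apart.
68 + 180 = 248°

248°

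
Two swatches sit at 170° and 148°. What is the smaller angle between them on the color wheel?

|170 − 148| = 22.
22 ≤ 180, so the shorter arc is 22°.

22°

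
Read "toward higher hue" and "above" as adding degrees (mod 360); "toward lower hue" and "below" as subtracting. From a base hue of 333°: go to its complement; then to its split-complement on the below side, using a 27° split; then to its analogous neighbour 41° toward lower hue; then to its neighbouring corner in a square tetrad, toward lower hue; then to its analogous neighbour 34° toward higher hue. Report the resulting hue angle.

209°

+180° (complement): 333 + 180 = 513 → 513 − 360 = 153°
+153° (split-comp 27° ↓): 153 + 153 = 306°
−41° (analog 41° ↓): 306 − 41 = 265°
−90° (square ↓): 265 − 90 = 175°
+34° (analog 34° ↑): 175 + 34 = 209°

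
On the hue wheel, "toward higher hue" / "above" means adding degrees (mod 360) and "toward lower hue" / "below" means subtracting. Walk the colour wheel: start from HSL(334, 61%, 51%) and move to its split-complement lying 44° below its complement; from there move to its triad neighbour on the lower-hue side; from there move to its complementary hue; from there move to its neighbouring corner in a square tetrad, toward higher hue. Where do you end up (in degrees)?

334 + 136 = 470 → 470 − 360 = 110°   (split-comp 44° ↓)
110 − 120 = -10 → -10 + 360 = 350°   (triadic ↓)
350 + 180 = 530 → 530 − 360 = 170°   (complement)
170 + 90 = 260°   (square ↑)

260°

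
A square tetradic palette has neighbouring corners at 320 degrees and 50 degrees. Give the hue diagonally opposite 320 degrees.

140°

A square tetradic scheme places four hues 90° apart; opposite corners are 180° apart.
320 + 180 = 500 → 500 − 360 = 140°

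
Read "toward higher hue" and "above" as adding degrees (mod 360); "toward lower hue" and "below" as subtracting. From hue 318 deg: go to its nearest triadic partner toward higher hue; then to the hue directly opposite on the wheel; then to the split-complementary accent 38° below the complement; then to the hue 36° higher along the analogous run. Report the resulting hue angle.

triadic ↑ +120°: 318 + 120 = 438 → 438 − 360 = 78°
complement +180°: 78 + 180 = 258°
split-comp 38° ↓ +142°: 258 + 142 = 400 → 400 − 360 = 40°
analog 36° ↑ +36°: 40 + 36 = 76°

76°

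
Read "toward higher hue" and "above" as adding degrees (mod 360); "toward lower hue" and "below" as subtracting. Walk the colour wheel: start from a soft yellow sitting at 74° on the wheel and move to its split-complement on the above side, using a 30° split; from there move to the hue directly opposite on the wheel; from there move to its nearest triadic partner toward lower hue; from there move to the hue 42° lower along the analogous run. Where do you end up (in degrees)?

302°

+210° (split-comp 30° ↑): 74 + 210 = 284°
+180° (complement): 284 + 180 = 464 → 464 − 360 = 104°
−120° (triadic ↓): 104 − 120 = -16 → -16 + 360 = 344°
−42° (analog 42° ↓): 344 − 42 = 302°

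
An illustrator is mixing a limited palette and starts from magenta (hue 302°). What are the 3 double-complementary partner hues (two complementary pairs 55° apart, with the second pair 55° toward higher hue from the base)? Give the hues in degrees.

357°, 122°, 177°

A rectangular tetradic uses two complementary pairs 55° apart: offsets 0°, 55°, 180°, 235°.
302 + 55 = 357°
302 + 180 = 482 → 482 − 360 = 122°
302 + 235 = 537 → 537 − 360 = 177°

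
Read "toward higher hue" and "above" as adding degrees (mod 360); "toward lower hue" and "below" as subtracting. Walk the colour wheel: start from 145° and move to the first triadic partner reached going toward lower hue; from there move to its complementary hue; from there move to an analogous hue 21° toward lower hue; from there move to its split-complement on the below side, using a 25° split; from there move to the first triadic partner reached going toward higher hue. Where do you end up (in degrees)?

99°

−120° (triadic ↓): 145 − 120 = 25°
+180° (complement): 25 + 180 = 205°
−21° (analog 21° ↓): 205 − 21 = 184°
+155° (split-comp 25° ↓): 184 + 155 = 339°
+120° (triadic ↑): 339 + 120 = 459 → 459 − 360 = 99°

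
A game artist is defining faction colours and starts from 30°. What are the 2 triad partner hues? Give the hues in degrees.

150° and 270°

A triad places three hues 120° apart.
30 + 120 = 150°
30 + 240 = 270°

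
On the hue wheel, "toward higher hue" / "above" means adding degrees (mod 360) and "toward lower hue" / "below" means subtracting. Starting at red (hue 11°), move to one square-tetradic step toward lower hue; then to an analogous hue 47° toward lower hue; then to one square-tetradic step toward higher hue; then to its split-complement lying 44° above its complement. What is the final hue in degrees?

188°

11 − 90 = -79 → -79 + 360 = 281°   (square ↓)
281 − 47 = 234°   (analog 47° ↓)
234 + 90 = 324°   (square ↑)
324 + 224 = 548 → 548 − 360 = 188°   (split-comp 44° ↑)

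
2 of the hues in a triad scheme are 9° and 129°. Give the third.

249°

A triad places three hues 120° apart.
The full set through 9° is {9°, 129°, 249°}.
Given {9°, 129°}, the missing hue is 249°.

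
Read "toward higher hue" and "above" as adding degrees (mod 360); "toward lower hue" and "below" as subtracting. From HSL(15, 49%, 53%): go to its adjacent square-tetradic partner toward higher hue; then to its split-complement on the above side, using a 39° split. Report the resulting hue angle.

15 + 90 = 105°   (square ↑)
105 + 219 = 324°   (split-comp 39° ↑)

324°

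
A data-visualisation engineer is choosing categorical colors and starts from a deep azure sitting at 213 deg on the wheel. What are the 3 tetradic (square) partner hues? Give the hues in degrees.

A square tetradic scheme places four hues every 90°.
213 + 90 = 303°
213 + 180 = 393 → 393 − 360 = 33°
213 + 270 = 483 → 483 − 360 = 123°

303°, 33°, 123°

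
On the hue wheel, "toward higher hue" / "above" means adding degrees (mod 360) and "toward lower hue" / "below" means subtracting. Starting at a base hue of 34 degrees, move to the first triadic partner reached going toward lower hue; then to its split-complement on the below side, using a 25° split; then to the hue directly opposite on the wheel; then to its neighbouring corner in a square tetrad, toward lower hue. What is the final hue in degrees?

159°

34 − 120 = -86 → -86 + 360 = 274°   (triadic ↓)
274 + 155 = 429 → 429 − 360 = 69°   (split-comp 25° ↓)
69 + 180 = 249°   (complement)
249 − 90 = 159°   (square ↓)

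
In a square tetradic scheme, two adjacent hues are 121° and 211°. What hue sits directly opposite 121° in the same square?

301°

A square tetradic scheme places four hues 90° apart; opposite corners are 180° apart.
121 + 180 = 301°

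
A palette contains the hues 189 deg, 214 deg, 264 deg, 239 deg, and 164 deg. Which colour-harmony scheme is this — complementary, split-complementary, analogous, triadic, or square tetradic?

analogous

Sort the hues: 164°, 189°, 214°, 239°, 264°.
Successive gaps around the wheel: 25°, 25°, 25°, 25°, 260°.
A run of hues at equal small steps (25°) with one large closing gap is an analogous group.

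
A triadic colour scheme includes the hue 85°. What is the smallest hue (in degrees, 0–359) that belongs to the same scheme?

85°

A triad places three hues 120° apart.
The full set through 85° is {85°, 205°, 325°}.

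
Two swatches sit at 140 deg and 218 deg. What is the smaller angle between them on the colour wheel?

78°

|140 − 218| = 78.
78 ≤ 180, so the shorter arc is 78°.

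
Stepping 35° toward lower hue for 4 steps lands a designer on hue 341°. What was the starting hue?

4 steps of 35° (toward lower hue) give a net shift of −140°.
Start = end − shift: 341 + 140 = 481 → 481 − 360 = 121°

121°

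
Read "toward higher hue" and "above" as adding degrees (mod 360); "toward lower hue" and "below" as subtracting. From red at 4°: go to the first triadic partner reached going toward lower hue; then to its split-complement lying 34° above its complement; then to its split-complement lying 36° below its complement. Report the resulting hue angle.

242°

4 − 120 = -116 → -116 + 360 = 244°   (triadic ↓)
244 + 214 = 458 → 458 − 360 = 98°   (split-comp 34° ↑)
98 + 144 = 242°   (split-comp 36° ↓)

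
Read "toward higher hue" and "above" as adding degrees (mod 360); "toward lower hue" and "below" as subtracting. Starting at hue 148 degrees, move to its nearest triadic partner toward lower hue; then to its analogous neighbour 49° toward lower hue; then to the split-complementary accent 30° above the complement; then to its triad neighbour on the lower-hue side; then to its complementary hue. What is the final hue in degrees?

148 − 120 = 28°   (triadic ↓)
28 − 49 = -21 → -21 + 360 = 339°   (analog 49° ↓)
339 + 210 = 549 → 549 − 360 = 189°   (split-comp 30° ↑)
189 − 120 = 69°   (triadic ↓)
69 + 180 = 249°   (complement)

249°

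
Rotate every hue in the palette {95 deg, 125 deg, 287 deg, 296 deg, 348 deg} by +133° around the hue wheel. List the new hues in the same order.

95 + 133 = 228°
125 + 133 = 258°
287 + 133 = 420 → 420 − 360 = 60°
296 + 133 = 429 → 429 − 360 = 69°
348 + 133 = 481 → 481 − 360 = 121°

228°, 258°, 60°, 69°, 121°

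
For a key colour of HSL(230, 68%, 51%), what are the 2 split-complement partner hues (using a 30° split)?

Split-complementary hues sit 30° either side of the complement.
Complement of 230°: 230 + 180 = 410 → 410 − 360 = 50°
50 − 30 = 20°
50 + 30 = 80°

20° and 80°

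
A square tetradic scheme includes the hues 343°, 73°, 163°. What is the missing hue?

A square tetradic scheme places four hues every 90°.
The full set through 73° is {73°, 163°, 253°, 343°}.
Given {73°, 163°, 343°}, the missing hue is 253°.

253°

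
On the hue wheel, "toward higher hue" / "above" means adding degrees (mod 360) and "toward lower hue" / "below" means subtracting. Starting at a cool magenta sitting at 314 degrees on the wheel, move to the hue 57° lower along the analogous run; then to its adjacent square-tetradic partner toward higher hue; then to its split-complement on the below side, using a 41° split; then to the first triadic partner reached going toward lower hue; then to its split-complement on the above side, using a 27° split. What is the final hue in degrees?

213°

analog 57° ↓ −57°: 314 − 57 = 257°
square ↑ +90°: 257 + 90 = 347°
split-comp 41° ↓ +139°: 347 + 139 = 486 → 486 − 360 = 126°
triadic ↓ −120°: 126 − 120 = 6°
split-comp 27° ↑ +207°: 6 + 207 = 213°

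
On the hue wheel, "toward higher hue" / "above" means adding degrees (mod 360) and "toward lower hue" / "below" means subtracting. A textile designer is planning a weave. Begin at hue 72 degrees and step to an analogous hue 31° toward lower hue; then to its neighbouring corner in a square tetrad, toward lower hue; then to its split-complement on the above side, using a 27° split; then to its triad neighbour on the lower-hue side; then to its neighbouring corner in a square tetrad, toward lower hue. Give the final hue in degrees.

72 − 31 = 41°   (analog 31° ↓)
41 − 90 = -49 → -49 + 360 = 311°   (square ↓)
311 + 207 = 518 → 518 − 360 = 158°   (split-comp 27° ↑)
158 − 120 = 38°   (triadic ↓)
38 − 90 = -52 → -52 + 360 = 308°   (square ↓)

308°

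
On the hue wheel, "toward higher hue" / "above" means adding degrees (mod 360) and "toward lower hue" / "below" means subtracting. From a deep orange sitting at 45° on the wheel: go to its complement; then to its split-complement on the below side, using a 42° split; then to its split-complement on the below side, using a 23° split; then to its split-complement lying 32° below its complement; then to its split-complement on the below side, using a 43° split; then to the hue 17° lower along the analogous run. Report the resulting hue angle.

68°

45 + 180 = 225°   (complement)
225 + 138 = 363 → 363 − 360 = 3°   (split-comp 42° ↓)
3 + 157 = 160°   (split-comp 23° ↓)
160 + 148 = 308°   (split-comp 32° ↓)
308 + 137 = 445 → 445 − 360 = 85°   (split-comp 43° ↓)
85 − 17 = 68°   (analog 17° ↓)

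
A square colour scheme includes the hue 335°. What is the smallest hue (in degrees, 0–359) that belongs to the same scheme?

A square tetradic scheme places four hues every 90°.
The full set through 335° is {65°, 155°, 245°, 335°}.

65°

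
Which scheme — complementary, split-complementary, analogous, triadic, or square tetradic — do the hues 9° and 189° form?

complementary

Sort the hues: 9°, 189°.
Successive gaps around the wheel: 180°, 180°.
Two hues 180° apart are complementary.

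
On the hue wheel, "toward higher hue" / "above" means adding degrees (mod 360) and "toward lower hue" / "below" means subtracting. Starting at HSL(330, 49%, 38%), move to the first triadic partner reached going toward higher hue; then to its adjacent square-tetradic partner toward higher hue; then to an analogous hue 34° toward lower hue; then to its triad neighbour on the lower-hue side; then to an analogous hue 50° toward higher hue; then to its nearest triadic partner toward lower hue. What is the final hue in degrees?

+120° (triadic ↑): 330 + 120 = 450 → 450 − 360 = 90°
+90° (square ↑): 90 + 90 = 180°
−34° (analog 34° ↓): 180 − 34 = 146°
−120° (triadic ↓): 146 − 120 = 26°
+50° (analog 50° ↑): 26 + 50 = 76°
−120° (triadic ↓): 76 − 120 = -44 → -44 + 360 = 316°

316°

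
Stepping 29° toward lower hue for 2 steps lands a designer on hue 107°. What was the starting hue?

165°

2 steps of 29° (toward lower hue) give a net shift of −58°.
Start = end − shift: 107 + 58 = 165°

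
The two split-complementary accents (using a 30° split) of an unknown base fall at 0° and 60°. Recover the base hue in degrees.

The accents sit 30° either side of the complement, so the complement is their short-arc midpoint on the wheel.
Short-arc midpoint of 0° and 60°: 30°.
Base is 180° from the complement: 30 − 180 = -150 → -150 + 360 = 210°

210°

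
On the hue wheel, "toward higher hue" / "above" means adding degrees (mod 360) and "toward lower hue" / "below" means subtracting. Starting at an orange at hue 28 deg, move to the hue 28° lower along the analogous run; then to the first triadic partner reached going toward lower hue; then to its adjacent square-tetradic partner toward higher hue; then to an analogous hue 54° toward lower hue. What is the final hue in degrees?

analog 28° ↓ −28°: 28 − 28 = 0°
triadic ↓ −120°: 0 − 120 = -120 → -120 + 360 = 240°
square ↑ +90°: 240 + 90 = 330°
analog 54° ↓ −54°: 330 − 54 = 276°

276°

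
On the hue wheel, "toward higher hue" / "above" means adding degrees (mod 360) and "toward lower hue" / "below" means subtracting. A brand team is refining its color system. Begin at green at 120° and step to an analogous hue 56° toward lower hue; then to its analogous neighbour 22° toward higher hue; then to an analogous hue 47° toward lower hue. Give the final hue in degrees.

39°

120 − 56 = 64°   (analog 56° ↓)
64 + 22 = 86°   (analog 22° ↑)
86 − 47 = 39°   (analog 47° ↓)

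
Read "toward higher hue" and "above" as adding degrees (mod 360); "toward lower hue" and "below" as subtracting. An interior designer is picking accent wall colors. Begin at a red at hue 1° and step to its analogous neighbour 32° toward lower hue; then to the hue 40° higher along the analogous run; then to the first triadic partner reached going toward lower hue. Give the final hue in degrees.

analog 32° ↓ −32°: 1 − 32 = -31 → -31 + 360 = 329°
analog 40° ↑ +40°: 329 + 40 = 369 → 369 − 360 = 9°
triadic ↓ −120°: 9 − 120 = -111 → -111 + 360 = 249°

249°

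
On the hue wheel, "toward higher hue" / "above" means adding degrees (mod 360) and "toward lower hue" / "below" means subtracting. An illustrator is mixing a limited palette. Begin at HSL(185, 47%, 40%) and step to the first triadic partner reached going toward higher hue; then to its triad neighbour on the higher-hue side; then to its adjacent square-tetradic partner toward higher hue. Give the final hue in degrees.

185 + 120 = 305°   (triadic ↑)
305 + 120 = 425 → 425 − 360 = 65°   (triadic ↑)
65 + 90 = 155°   (square ↑)

155°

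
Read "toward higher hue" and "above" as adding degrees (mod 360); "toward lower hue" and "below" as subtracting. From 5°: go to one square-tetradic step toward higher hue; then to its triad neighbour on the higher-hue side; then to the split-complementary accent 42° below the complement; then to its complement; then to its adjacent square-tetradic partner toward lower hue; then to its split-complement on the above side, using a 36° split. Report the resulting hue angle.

299°

5 + 90 = 95°   (square ↑)
95 + 120 = 215°   (triadic ↑)
215 + 138 = 353°   (split-comp 42° ↓)
353 + 180 = 533 → 533 − 360 = 173°   (complement)
173 − 90 = 83°   (square ↓)
83 + 216 = 299°   (split-comp 36° ↑)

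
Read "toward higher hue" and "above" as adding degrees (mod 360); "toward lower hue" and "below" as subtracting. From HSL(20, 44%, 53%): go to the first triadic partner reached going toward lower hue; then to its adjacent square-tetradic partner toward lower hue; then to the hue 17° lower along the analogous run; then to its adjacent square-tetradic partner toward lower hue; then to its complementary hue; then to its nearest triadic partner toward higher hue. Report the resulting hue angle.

3°

−120° (triadic ↓): 20 − 120 = -100 → -100 + 360 = 260°
−90° (square ↓): 260 − 90 = 170°
−17° (analog 17° ↓): 170 − 17 = 153°
−90° (square ↓): 153 − 90 = 63°
+180° (complement): 63 + 180 = 243°
+120° (triadic ↑): 243 + 120 = 363 → 363 − 360 = 3°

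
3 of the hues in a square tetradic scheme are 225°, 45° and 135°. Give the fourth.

A square tetradic scheme places four hues every 90°.
The full set through 45° is {45°, 135°, 225°, 315°}.
Given {45°, 135°, 225°}, the missing hue is 315°.

315°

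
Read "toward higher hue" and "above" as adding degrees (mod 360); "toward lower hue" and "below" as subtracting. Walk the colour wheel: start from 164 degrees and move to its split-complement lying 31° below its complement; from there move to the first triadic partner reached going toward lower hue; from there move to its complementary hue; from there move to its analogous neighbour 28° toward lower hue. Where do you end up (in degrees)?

345°

split-comp 31° ↓ +149°: 164 + 149 = 313°
triadic ↓ −120°: 313 − 120 = 193°
complement +180°: 193 + 180 = 373 → 373 − 360 = 13°
analog 28° ↓ −28°: 13 − 28 = -15 → -15 + 360 = 345°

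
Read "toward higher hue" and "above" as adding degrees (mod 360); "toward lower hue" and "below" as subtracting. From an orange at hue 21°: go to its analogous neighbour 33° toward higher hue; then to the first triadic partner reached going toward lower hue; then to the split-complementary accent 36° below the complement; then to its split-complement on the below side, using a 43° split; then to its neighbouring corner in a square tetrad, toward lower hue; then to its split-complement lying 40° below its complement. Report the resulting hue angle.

21 + 33 = 54°   (analog 33° ↑)
54 − 120 = -66 → -66 + 360 = 294°   (triadic ↓)
294 + 144 = 438 → 438 − 360 = 78°   (split-comp 36° ↓)
78 + 137 = 215°   (split-comp 43° ↓)
215 − 90 = 125°   (square ↓)
125 + 140 = 265°   (split-comp 40° ↓)

265°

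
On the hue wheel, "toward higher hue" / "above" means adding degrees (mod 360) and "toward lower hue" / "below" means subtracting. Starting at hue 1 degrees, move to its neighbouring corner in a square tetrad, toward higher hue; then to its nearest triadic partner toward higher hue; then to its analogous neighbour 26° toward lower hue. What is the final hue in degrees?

185°

1 + 90 = 91°   (square ↑)
91 + 120 = 211°   (triadic ↑)
211 − 26 = 185°   (analog 26° ↓)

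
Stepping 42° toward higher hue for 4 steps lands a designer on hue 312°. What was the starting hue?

4 steps of 42° (toward higher hue) give a net shift of +168°.
Start = end − shift: 312 − 168 = 144°

144°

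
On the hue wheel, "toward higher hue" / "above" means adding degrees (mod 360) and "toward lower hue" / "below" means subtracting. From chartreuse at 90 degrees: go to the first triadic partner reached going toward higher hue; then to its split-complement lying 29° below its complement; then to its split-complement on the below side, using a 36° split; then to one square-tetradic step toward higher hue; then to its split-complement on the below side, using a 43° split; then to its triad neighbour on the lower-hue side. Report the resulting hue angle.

90 + 120 = 210°   (triadic ↑)
210 + 151 = 361 → 361 − 360 = 1°   (split-comp 29° ↓)
1 + 144 = 145°   (split-comp 36° ↓)
145 + 90 = 235°   (square ↑)
235 + 137 = 372 → 372 − 360 = 12°   (split-comp 43° ↓)
12 − 120 = -108 → -108 + 360 = 252°   (triadic ↓)

252°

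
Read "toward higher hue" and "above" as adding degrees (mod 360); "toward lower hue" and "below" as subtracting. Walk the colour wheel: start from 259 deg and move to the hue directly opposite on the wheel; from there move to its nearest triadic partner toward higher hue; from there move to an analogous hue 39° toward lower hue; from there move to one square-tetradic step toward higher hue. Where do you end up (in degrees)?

259 + 180 = 439 → 439 − 360 = 79°   (complement)
79 + 120 = 199°   (triadic ↑)
199 − 39 = 160°   (analog 39° ↓)
160 + 90 = 250°   (square ↑)

250°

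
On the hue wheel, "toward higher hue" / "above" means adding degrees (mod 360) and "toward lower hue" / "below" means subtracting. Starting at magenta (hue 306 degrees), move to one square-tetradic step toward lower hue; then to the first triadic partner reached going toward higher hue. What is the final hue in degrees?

306 − 90 = 216°   (square ↓)
216 + 120 = 336°   (triadic ↑)

336°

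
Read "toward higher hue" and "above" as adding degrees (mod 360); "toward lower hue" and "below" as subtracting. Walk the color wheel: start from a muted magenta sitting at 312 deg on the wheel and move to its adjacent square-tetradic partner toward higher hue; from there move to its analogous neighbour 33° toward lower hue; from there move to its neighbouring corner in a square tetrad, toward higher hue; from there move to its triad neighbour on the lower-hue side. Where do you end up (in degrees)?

+90° (square ↑): 312 + 90 = 402 → 402 − 360 = 42°
−33° (analog 33° ↓): 42 − 33 = 9°
+90° (square ↑): 9 + 90 = 99°
−120° (triadic ↓): 99 − 120 = -21 → -21 + 360 = 339°

339°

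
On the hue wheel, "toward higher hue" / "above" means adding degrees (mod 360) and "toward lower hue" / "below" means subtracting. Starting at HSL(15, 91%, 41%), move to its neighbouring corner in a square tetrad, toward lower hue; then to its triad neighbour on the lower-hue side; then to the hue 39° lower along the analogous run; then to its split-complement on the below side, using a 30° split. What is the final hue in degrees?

−90° (square ↓): 15 − 90 = -75 → -75 + 360 = 285°
−120° (triadic ↓): 285 − 120 = 165°
−39° (analog 39° ↓): 165 − 39 = 126°
+150° (split-comp 30° ↓): 126 + 150 = 276°

276°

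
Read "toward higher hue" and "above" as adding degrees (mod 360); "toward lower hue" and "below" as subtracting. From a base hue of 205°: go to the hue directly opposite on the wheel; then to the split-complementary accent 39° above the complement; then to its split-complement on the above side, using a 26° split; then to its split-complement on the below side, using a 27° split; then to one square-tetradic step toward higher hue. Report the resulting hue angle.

+180° (complement): 205 + 180 = 385 → 385 − 360 = 25°
+219° (split-comp 39° ↑): 25 + 219 = 244°
+206° (split-comp 26° ↑): 244 + 206 = 450 → 450 − 360 = 90°
+153° (split-comp 27° ↓): 90 + 153 = 243°
+90° (square ↑): 243 + 90 = 333°

333°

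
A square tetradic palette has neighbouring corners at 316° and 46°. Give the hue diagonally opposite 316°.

136°

A square tetradic scheme places four hues 90° apart; opposite corners are 180° apart.
316 + 180 = 496 → 496 − 360 = 136°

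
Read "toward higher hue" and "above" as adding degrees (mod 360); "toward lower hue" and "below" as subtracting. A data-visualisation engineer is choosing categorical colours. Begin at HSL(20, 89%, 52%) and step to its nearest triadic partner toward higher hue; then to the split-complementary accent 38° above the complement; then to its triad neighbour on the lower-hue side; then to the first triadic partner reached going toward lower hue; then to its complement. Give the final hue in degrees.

triadic ↑ +120°: 20 + 120 = 140°
split-comp 38° ↑ +218°: 140 + 218 = 358°
triadic ↓ −120°: 358 − 120 = 238°
triadic ↓ −120°: 238 − 120 = 118°
complement +180°: 118 + 180 = 298°

298°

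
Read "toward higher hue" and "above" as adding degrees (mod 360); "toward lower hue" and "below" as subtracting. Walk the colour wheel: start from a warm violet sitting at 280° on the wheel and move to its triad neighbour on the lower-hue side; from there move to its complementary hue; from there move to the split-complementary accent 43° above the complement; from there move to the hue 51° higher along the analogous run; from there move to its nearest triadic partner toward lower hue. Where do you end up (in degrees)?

280 − 120 = 160°   (triadic ↓)
160 + 180 = 340°   (complement)
340 + 223 = 563 → 563 − 360 = 203°   (split-comp 43° ↑)
203 + 51 = 254°   (analog 51° ↑)
254 − 120 = 134°   (triadic ↓)

134°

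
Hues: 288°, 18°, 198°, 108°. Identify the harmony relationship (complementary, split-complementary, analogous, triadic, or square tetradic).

Sort the hues: 18°, 108°, 198°, 288°.
Successive gaps around the wheel: 90°, 90°, 90°, 90°.
Four hues every 90° form a square tetradic scheme.

square tetradic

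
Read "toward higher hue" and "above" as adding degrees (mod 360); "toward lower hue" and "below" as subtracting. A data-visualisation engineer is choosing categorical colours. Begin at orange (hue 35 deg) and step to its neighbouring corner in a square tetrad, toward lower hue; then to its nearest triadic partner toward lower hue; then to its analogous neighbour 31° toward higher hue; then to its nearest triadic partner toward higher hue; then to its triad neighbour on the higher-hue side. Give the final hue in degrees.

35 − 90 = -55 → -55 + 360 = 305°   (square ↓)
305 − 120 = 185°   (triadic ↓)
185 + 31 = 216°   (analog 31° ↑)
216 + 120 = 336°   (triadic ↑)
336 + 120 = 456 → 456 − 360 = 96°   (triadic ↑)

96°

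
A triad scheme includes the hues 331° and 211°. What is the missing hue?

91°

A triad places three hues 120° apart.
The full set through 211° is {91°, 211°, 331°}.
Given {211°, 331°}, the missing hue is 91°.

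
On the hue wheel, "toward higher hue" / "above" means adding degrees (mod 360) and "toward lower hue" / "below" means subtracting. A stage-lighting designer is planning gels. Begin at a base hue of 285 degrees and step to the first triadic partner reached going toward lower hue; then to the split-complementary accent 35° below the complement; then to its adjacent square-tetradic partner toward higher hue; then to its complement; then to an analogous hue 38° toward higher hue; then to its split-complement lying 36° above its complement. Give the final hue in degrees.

114°

285 − 120 = 165°   (triadic ↓)
165 + 145 = 310°   (split-comp 35° ↓)
310 + 90 = 400 → 400 − 360 = 40°   (square ↑)
40 + 180 = 220°   (complement)
220 + 38 = 258°   (analog 38° ↑)
258 + 216 = 474 → 474 − 360 = 114°   (split-comp 36° ↑)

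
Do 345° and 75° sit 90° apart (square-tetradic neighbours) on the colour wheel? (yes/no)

yes

Angular distance: |345 − 75| = 270; shorter arc = 360 − 270 = 90°.
90° apart (square-tetradic neighbours) requires 90°.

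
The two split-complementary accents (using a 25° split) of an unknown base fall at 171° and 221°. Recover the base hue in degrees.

16°

The accents sit 25° either side of the complement, so the complement is their short-arc midpoint on the wheel.
Short-arc midpoint of 171° and 221°: 196°.
Base is 180° from the complement: 196 − 180 = 16°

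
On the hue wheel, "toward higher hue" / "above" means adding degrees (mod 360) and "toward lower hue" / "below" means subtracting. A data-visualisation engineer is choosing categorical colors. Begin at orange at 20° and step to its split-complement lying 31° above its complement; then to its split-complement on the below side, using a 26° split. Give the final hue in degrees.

+211° (split-comp 31° ↑): 20 + 211 = 231°
+154° (split-comp 26° ↓): 231 + 154 = 385 → 385 − 360 = 25°

25°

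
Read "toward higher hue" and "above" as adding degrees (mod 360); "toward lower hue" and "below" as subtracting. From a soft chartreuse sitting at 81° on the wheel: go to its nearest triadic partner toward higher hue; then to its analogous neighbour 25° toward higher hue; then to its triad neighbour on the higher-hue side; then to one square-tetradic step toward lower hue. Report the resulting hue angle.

256°

+120° (triadic ↑): 81 + 120 = 201°
+25° (analog 25° ↑): 201 + 25 = 226°
+120° (triadic ↑): 226 + 120 = 346°
−90° (square ↓): 346 − 90 = 256°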